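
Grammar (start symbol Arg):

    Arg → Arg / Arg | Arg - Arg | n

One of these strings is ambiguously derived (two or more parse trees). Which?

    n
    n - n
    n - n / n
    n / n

n - n / n

n: 1 tree
n - n: 1 tree
n - n / n: 2 trees
n / n: 1 tree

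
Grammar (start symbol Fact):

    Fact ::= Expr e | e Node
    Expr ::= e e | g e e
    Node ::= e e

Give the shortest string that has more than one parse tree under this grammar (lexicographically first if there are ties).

e e e

length 3: e e e has 2 parse trees

Two derivations of e e e:
  Fact ⇒ Expr e ⇒ e e e
  Fact ⇒ e Node ⇒ e e e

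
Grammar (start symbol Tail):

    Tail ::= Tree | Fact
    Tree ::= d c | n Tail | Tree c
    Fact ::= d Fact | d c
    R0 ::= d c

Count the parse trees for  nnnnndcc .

11

Parse trees for nnnnndcc (showing first 6 of 11):
  [Tail [Tree n [Tail [Tree n [Tail [Tree n [Tail [Tree n [Tail [Tree n [Tail [Tree [Tree d c] c]]]]]]]]]]]]
  [Tail [Tree n [Tail [Tree n [Tail [Tree n [Tail [Tree n [Tail [Tree [Tree n [Tail [Tree d c]]] c]]]]]]]]]]
  [Tail [Tree n [Tail [Tree n [Tail [Tree n [Tail [Tree n [Tail [Tree [Tree n [Tail [Fact d c]]] c]]]]]]]]]]
  [Tail [Tree n [Tail [Tree n [Tail [Tree n [Tail [Tree [Tree n [Tail [Tree n [Tail [Tree d c]]]]] c]]]]]]]]
  [Tail [Tree n [Tail [Tree n [Tail [Tree n [Tail [Tree [Tree n [Tail [Tree n [Tail [Fact d c]]]]] c]]]]]]]]
  [Tail [Tree n [Tail [Tree n [Tail [Tree [Tree n [Tail [Tree n [Tail [Tree n [Tail [Tree d c]]]]]]] c]]]]]]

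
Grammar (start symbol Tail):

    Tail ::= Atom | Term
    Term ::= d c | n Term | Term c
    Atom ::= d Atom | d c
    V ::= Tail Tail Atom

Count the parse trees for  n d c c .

Parse trees for n d c c:
  [Tail [Term n [Term [Term d c] c]]]
  [Tail [Term [Term n [Term d c]] c]]

2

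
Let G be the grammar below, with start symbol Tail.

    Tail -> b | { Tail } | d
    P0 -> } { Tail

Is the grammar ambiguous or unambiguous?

(P0 is unreachable from Tail, so its rules don't affect L(Tail).) L(Tail) is { openⁿ atom closeⁿ : n ≥ 0 }. The bracket depth fixes n, and the derivation is forced at every step.

Unambiguous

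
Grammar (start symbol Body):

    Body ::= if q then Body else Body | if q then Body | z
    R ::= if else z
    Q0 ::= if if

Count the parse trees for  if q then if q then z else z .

2

Parse trees for if q then if q then z else z:
  [Body if q then [Body if q then [Body z]] else [Body z]]
  [Body if q then [Body if q then [Body z] else [Body z]]]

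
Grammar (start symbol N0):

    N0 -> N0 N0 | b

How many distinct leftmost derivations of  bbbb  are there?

Parse trees for bbbb:
  [N0 [N0 b] [N0 [N0 b] [N0 [N0 b] [N0 b]]]]
  [N0 [N0 b] [N0 [N0 [N0 b] [N0 b]] [N0 b]]]
  [N0 [N0 [N0 b] [N0 b]] [N0 [N0 b] [N0 b]]]
  [N0 [N0 [N0 b] [N0 [N0 b] [N0 b]]] [N0 b]]
  [N0 [N0 [N0 [N0 b] [N0 b]] [N0 b]] [N0 b]]

5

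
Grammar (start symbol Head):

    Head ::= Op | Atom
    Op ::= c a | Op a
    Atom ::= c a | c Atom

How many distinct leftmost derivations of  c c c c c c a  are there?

Parse trees for c c c c c c a:
  [Head [Atom c [Atom c [Atom c [Atom c [Atom c [Atom c a]]]]]]]

1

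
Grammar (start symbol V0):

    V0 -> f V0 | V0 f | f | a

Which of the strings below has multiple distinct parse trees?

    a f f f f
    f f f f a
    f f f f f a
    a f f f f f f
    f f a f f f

f f a f f f

a f f f f: 1 tree
f f f f a: 1 tree
f f f f f a: 1 tree
a f f f f f f: 1 tree
f f a f f f: 10 trees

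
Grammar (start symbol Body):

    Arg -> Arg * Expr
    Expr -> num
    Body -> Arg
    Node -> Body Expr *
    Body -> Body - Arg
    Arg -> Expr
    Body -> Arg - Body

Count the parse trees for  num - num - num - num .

Parse trees for num - num - num - num:
  [Body [Body [Body [Body [Arg [Expr num]]] - [Arg [Expr num]]] - [Arg [Expr num]]] - [Arg [Expr num]]]
  [Body [Body [Body [Arg [Expr num]] - [Body [Arg [Expr num]]]] - [Arg [Expr num]]] - [Arg [Expr num]]]
  [Body [Body [Arg [Expr num]] - [Body [Body [Arg [Expr num]]] - [Arg [Expr num]]]] - [Arg [Expr num]]]
  [Body [Body [Arg [Expr num]] - [Body [Arg [Expr num]] - [Body [Arg [Expr num]]]]] - [Arg [Expr num]]]
  [Body [Arg [Expr num]] - [Body [Body [Body [Arg [Expr num]]] - [Arg [Expr num]]] - [Arg [Expr num]]]]
  [Body [Arg [Expr num]] - [Body [Body [Arg [Expr num]] - [Body [Arg [Expr num]]]] - [Arg [Expr num]]]]
  [Body [Arg [Expr num]] - [Body [Arg [Expr num]] - [Body [Body [Arg [Expr num]]] - [Arg [Expr num]]]]]
  [Body [Arg [Expr num]] - [Body [Arg [Expr num]] - [Body [Arg [Expr num]] - [Body [Arg [Expr num]]]]]]

8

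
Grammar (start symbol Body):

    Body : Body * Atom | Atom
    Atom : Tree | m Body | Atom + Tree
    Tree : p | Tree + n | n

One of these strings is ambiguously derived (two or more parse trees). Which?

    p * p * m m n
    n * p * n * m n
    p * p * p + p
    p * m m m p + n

p * p * m m n: 1 tree
n * p * n * m n: 1 tree
p * p * p + p: 1 tree
p * m m m p + n: 5 trees

p * m m m p + n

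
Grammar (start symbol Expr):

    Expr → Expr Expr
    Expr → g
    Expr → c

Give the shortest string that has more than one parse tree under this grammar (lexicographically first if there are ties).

c c c

length 1: no string has ≥2 trees
length 2: no string has ≥2 trees
length 3: c c c has 2 parse trees

Two derivations of c c c:
  Expr ⇒ Expr Expr ⇒ Expr Expr Expr ⇒ c Expr Expr ⇒ c c Expr ⇒ c c c
  Expr ⇒ Expr Expr ⇒ c Expr ⇒ c Expr Expr ⇒ c c Expr ⇒ c c c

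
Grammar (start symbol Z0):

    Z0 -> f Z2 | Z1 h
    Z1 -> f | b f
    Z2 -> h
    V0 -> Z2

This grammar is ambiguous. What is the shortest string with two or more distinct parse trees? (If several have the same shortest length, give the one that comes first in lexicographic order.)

f h

length 2: f h has 2 parse trees

Two derivations of f h:
  Z0 ⇒ f Z2 ⇒ f h
  Z0 ⇒ Z1 h ⇒ f h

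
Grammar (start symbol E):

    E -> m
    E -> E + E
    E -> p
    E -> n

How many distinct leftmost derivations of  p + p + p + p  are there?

Parse trees for p + p + p + p:
  [E [E p] + [E [E p] + [E [E p] + [E p]]]]
  [E [E p] + [E [E [E p] + [E p]] + [E p]]]
  [E [E [E p] + [E p]] + [E [E p] + [E p]]]
  [E [E [E p] + [E [E p] + [E p]]] + [E p]]
  [E [E [E [E p] + [E p]] + [E p]] + [E p]]

5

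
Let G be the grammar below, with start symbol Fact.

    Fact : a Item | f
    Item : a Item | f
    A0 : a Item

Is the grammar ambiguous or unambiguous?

(A0 is unreachable from Fact, so its rules don't affect L(Fact).) Restricted to the reachable nonterminals, every rule has the form A → t or A → t B, and no two rules for the same A share a first terminal. The grammar encodes a DFA — one run per string.

Unambiguous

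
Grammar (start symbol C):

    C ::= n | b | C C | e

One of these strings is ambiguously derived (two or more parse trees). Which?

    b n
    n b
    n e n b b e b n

n e n b b e b n

b n: 1 tree
n b: 1 tree
n e n b b e b n: 429 trees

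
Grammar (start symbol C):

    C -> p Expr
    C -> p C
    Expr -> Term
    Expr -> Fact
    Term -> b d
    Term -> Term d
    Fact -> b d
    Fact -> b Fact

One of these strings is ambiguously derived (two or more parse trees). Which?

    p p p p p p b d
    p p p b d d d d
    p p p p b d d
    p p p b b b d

p p p p p p b d: 2 trees
p p p b d d d d: 1 tree
p p p p b d d: 1 tree
p p p b b b d: 1 tree

p p p p p p b d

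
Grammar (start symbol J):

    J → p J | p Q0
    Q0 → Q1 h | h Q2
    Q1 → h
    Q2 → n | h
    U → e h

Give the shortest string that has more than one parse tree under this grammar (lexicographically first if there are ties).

p h h

length 3: p h h has 2 parse trees

Two derivations of p h h:
  J ⇒ p Q0 ⇒ p Q1 h ⇒ p h h
  J ⇒ p Q0 ⇒ p h Q2 ⇒ p h h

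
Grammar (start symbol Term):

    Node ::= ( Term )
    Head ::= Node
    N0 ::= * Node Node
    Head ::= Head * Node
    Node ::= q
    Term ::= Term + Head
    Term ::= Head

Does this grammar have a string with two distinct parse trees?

(N0 is unreachable from Term, so its rules don't affect L(Term).) Term → Term + Head | Head  ;  Head → Head * Node | Node  — a left-associative chain with Node at the bottom. Each string factors uniquely by precedence.

Unambiguous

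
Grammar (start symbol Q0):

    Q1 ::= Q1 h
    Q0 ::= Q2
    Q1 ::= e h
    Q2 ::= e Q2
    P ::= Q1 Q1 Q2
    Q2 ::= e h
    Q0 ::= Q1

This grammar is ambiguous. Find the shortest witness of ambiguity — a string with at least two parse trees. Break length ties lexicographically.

e h

length 2: e h has 2 parse trees

Two derivations of e h:
  Q0 ⇒ Q2 ⇒ e h
  Q0 ⇒ Q1 ⇒ e h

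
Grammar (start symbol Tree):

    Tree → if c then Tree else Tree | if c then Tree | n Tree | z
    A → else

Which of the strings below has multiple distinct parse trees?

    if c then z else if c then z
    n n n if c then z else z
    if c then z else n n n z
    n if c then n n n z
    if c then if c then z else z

if c then z else if c then z: 1 tree
n n n if c then z else z: 1 tree
if c then z else n n n z: 1 tree
n if c then n n n z: 1 tree
if c then if c then z else z: 2 trees

if c then if c then z else z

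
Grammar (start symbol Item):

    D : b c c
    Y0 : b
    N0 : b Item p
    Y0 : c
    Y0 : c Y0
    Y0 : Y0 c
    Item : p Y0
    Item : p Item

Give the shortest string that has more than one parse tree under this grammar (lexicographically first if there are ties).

length 2: no string has ≥2 trees
length 3: p c c has 2 parse trees

Two derivations of p c c:
  Item ⇒ p Y0 ⇒ p c Y0 ⇒ p c c
  Item ⇒ p Y0 ⇒ p Y0 c ⇒ p c c

p c c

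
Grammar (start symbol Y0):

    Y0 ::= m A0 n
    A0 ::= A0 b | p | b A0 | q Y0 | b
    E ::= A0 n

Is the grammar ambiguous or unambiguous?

Ambiguous

Witness: m b b n

Derivation 1: Y0 ⇒ m A0 n ⇒ m A0 b n ⇒ m b b n
Derivation 2: Y0 ⇒ m A0 n ⇒ m b A0 n ⇒ m b b n

Two distinct leftmost derivations for the same string.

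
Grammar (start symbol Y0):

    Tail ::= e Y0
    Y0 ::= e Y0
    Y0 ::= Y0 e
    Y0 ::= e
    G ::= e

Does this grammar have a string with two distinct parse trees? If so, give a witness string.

Witness: e e

Derivation 1: Y0 ⇒ e Y0 ⇒ e e
Derivation 2: Y0 ⇒ Y0 e ⇒ e e

Two distinct leftmost derivations for the same string.

Ambiguous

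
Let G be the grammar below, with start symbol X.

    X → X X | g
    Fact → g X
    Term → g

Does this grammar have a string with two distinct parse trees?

Witness: g g g

Derivation 1: X ⇒ X X ⇒ X X X ⇒ g X X ⇒ g g X ⇒ g g g
Derivation 2: X ⇒ X X ⇒ g X ⇒ g X X ⇒ g g X ⇒ g g g

Two distinct leftmost derivations for the same string.

Ambiguous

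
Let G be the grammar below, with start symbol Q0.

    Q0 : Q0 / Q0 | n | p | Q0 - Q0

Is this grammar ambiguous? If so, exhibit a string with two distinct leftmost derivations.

Witness: n - n - n

Derivation 1: Q0 ⇒ Q0 - Q0 ⇒ n - Q0 ⇒ n - Q0 - Q0 ⇒ n - n - Q0 ⇒ n - n - n
Derivation 2: Q0 ⇒ Q0 - Q0 ⇒ Q0 - Q0 - Q0 ⇒ n - Q0 - Q0 ⇒ n - n - Q0 ⇒ n - n - n

Two distinct leftmost derivations for the same string.

Ambiguous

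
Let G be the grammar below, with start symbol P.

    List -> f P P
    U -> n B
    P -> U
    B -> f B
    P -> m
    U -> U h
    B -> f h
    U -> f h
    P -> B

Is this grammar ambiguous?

Witness: f h

Derivation 1: P ⇒ U ⇒ f h
Derivation 2: P ⇒ B ⇒ f h

Two distinct leftmost derivations for the same string.

Ambiguous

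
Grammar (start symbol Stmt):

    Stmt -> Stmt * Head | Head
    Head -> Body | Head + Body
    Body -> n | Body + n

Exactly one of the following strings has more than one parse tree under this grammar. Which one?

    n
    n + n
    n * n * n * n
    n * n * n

n: 1 tree
n + n: 2 trees
n * n * n * n: 1 tree
n * n * n: 1 tree

n + n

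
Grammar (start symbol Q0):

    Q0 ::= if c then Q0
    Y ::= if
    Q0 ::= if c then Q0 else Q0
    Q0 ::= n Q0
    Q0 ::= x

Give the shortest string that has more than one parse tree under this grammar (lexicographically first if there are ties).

if c then if c then x else x

length 1: no string has ≥2 trees
length 2: no string has ≥2 trees
length 3: no string has ≥2 trees
length 4: no string has ≥2 trees
length 5: no string has ≥2 trees
length 6: no string has ≥2 trees
length 7: no string has ≥2 trees
length 8: no string has ≥2 trees
length 9: if c then if c then x else x has 2 parse trees

Two derivations of if c then if c then x else x:
  Q0 ⇒ if c then Q0 ⇒ if c then if c then Q0 else Q0 ⇒ if c then if c then x else Q0 ⇒ if c then if c then x else x
  Q0 ⇒ if c then Q0 else Q0 ⇒ if c then if c then Q0 else Q0 ⇒ if c then if c then x else Q0 ⇒ if c then if c then x else x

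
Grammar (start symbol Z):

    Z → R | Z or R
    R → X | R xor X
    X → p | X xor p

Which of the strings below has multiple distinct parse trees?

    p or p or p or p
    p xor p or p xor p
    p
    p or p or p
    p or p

p xor p or p xor p

p or p or p or p: 1 tree
p xor p or p xor p: 4 trees
p: 1 tree
p or p or p: 1 tree
p or p: 1 tree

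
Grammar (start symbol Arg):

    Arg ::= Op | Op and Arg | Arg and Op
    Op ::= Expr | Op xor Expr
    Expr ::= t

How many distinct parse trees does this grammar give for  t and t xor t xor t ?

2

Parse trees for t and t xor t xor t:
  [Arg [Op [Expr t]] and [Arg [Op [Op [Op [Expr t]] xor [Expr t]] xor [Expr t]]]]
  [Arg [Arg [Op [Expr t]]] and [Op [Op [Op [Expr t]] xor [Expr t]] xor [Expr t]]]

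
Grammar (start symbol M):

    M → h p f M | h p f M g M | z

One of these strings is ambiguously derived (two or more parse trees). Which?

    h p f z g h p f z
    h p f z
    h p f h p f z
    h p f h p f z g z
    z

h p f z g h p f z: 1 tree
h p f z: 1 tree
h p f h p f z: 1 tree
h p f h p f z g z: 2 trees
z: 1 tree

h p f h p f z g z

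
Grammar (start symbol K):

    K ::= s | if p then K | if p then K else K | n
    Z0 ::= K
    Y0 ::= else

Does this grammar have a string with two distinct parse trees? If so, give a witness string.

Ambiguous

Witness: if p then if p then n else n

Derivation 1: K ⇒ if p then K ⇒ if p then if p then K else K ⇒ if p then if p then n else K ⇒ if p then if p then n else n
Derivation 2: K ⇒ if p then K else K ⇒ if p then if p then K else K ⇒ if p then if p then n else K ⇒ if p then if p then n else n

Two distinct leftmost derivations for the same string.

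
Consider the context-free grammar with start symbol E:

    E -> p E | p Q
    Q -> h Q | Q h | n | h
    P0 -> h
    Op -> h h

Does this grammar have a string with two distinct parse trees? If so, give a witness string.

Witness: p h h

Derivation 1: E ⇒ p Q ⇒ p h Q ⇒ p h h
Derivation 2: E ⇒ p Q ⇒ p Q h ⇒ p h h

Two distinct leftmost derivations for the same string.

Ambiguous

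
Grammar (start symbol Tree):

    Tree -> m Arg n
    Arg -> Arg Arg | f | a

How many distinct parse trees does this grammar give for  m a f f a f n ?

14

Parse trees for m a f f a f n (showing first 6 of 14):
  [Tree m [Arg [Arg a] [Arg [Arg f] [Arg [Arg f] [Arg [Arg a] [Arg f]]]]] n]
  [Tree m [Arg [Arg a] [Arg [Arg f] [Arg [Arg [Arg f] [Arg a]] [Arg f]]]] n]
  [Tree m [Arg [Arg a] [Arg [Arg [Arg f] [Arg f]] [Arg [Arg a] [Arg f]]]] n]
  [Tree m [Arg [Arg a] [Arg [Arg [Arg f] [Arg [Arg f] [Arg a]]] [Arg f]]] n]
  [Tree m [Arg [Arg a] [Arg [Arg [Arg [Arg f] [Arg f]] [Arg a]] [Arg f]]] n]
  [Tree m [Arg [Arg [Arg a] [Arg f]] [Arg [Arg f] [Arg [Arg a] [Arg f]]]] n]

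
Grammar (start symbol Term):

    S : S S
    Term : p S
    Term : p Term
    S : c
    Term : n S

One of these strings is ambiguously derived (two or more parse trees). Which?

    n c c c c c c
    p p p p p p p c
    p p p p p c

n c c c c c c: 42 trees
p p p p p p p c: 1 tree
p p p p p c: 1 tree

n c c c c c c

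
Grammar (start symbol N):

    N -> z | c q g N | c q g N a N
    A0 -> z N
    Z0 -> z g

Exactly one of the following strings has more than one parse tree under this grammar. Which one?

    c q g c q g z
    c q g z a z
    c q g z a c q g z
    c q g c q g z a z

c q g c q g z a z

c q g c q g z: 1 tree
c q g z a z: 1 tree
c q g z a c q g z: 1 tree
c q g c q g z a z: 2 trees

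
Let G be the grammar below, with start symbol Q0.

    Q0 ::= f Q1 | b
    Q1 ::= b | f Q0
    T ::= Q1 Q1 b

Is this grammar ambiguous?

Only Q0, Q1 are reachable from Q0; ignoring the rest: Restricted to the reachable nonterminals, every rule has the form A → t or A → t B, and no two rules for the same A share a first terminal. The grammar encodes a DFA — one run per string.

Unambiguous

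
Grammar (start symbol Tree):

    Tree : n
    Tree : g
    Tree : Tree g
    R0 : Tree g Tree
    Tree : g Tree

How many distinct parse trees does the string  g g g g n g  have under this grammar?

Parse trees for g g g g n g:
  [Tree [Tree g [Tree g [Tree g [Tree g [Tree n]]]]] g]
  [Tree g [Tree [Tree g [Tree g [Tree g [Tree n]]]] g]]
  [Tree g [Tree g [Tree [Tree g [Tree g [Tree n]]] g]]]
  [Tree g [Tree g [Tree g [Tree [Tree g [Tree n]] g]]]]
  [Tree g [Tree g [Tree g [Tree g [Tree [Tree n] g]]]]]

5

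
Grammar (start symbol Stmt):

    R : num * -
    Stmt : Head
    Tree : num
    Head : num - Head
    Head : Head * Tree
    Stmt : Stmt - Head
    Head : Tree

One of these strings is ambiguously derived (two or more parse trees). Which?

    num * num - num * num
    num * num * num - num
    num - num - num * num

num - num - num * num

num * num - num * num: 1 tree
num * num * num - num: 1 tree
num - num - num * num: 7 trees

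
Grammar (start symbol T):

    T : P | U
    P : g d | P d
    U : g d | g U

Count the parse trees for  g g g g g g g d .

1

Parse trees for g g g g g g g d:
  [T [U g [U g [U g [U g [U g [U g [U g d]]]]]]]]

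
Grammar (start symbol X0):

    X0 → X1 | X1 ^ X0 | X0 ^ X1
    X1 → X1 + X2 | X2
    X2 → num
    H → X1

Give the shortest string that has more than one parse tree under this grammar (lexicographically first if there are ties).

length 1: no string has ≥2 trees
length 3: num ^ num has 2 parse trees

Two derivations of num ^ num:
  X0 ⇒ X1 ^ X0 ⇒ X2 ^ X0 ⇒ num ^ X0 ⇒ num ^ X1 ⇒ num ^ X2 ⇒ num ^ num
  X0 ⇒ X0 ^ X1 ⇒ X1 ^ X1 ⇒ X2 ^ X1 ⇒ num ^ X1 ⇒ num ^ X2 ⇒ num ^ num

num ^ num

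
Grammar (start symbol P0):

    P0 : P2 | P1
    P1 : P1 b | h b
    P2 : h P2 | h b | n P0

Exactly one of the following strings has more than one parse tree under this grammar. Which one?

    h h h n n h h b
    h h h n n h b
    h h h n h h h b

h h h n n h h b: 1 tree
h h h n n h b: 2 trees
h h h n h h h b: 1 tree

h h h n n h b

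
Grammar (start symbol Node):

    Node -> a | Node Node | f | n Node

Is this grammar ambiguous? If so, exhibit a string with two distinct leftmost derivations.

Witness: a a a

Derivation 1: Node ⇒ Node Node ⇒ a Node ⇒ a Node Node ⇒ a a Node ⇒ a a a
Derivation 2: Node ⇒ Node Node ⇒ Node Node Node ⇒ a Node Node ⇒ a a Node ⇒ a a a

Two distinct leftmost derivations for the same string.

Ambiguous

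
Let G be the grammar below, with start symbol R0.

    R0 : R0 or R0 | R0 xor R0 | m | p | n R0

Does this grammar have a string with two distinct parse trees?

Witness: n m or m

Derivation 1: R0 ⇒ R0 or R0 ⇒ n R0 or R0 ⇒ n m or R0 ⇒ n m or m
Derivation 2: R0 ⇒ n R0 ⇒ n R0 or R0 ⇒ n m or R0 ⇒ n m or m

Two distinct leftmost derivations for the same string.

Ambiguous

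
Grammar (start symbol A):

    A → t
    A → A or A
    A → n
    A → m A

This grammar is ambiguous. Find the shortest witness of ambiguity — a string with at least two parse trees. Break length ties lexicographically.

m n or n

length 1: no string has ≥2 trees
length 2: no string has ≥2 trees
length 3: no string has ≥2 trees
length 4: m n or n has 2 parse trees

Two derivations of m n or n:
  A ⇒ A or A ⇒ m A or A ⇒ m n or A ⇒ m n or n
  A ⇒ m A ⇒ m A or A ⇒ m n or A ⇒ m n or n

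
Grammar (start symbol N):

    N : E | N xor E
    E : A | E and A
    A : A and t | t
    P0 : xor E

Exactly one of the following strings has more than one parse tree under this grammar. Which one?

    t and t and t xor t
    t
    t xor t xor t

t and t and t xor t

t and t and t xor t: 4 trees
t: 1 tree
t xor t xor t: 1 tree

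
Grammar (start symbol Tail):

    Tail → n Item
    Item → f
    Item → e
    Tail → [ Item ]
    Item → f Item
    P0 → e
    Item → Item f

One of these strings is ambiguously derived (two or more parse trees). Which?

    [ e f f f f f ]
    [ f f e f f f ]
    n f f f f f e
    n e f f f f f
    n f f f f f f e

[ f f e f f f ]

[ e f f f f f ]: 1 tree
[ f f e f f f ]: 10 trees
n f f f f f e: 1 tree
n e f f f f f: 1 tree
n f f f f f f e: 1 tree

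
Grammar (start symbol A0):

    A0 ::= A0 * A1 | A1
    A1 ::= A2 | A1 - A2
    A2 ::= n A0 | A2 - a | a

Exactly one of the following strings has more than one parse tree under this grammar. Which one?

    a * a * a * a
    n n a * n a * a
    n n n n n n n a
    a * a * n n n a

n n a * n a * a

a * a * a * a: 1 tree
n n a * n a * a: 9 trees
n n n n n n n a: 1 tree
a * a * n n n a: 1 tree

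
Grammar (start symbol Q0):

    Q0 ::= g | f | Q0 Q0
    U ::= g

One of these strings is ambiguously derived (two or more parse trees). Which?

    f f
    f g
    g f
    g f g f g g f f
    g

f f: 1 tree
f g: 1 tree
g f: 1 tree
g f g f g g f f: 429 trees
g: 1 tree

g f g f g g f f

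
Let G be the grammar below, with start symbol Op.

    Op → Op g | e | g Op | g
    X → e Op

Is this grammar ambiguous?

Witness: g g

Derivation 1: Op ⇒ Op g ⇒ g g
Derivation 2: Op ⇒ g Op ⇒ g g

Two distinct leftmost derivations for the same string.

Ambiguous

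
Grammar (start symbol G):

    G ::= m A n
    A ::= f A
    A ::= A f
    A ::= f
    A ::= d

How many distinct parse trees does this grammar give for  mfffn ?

4

Parse trees for mfffn:
  [G m [A f [A f [A f]]] n]
  [G m [A f [A [A f] f]] n]
  [G m [A [A f [A f]] f] n]
  [G m [A [A [A f] f] f] n]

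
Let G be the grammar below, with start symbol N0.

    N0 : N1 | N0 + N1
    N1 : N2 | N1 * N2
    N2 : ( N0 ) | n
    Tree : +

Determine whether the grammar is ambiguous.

Unambiguous

Only N0, N1, N2 are reachable from N0; ignoring the rest: The grammar is stratified — N0 handles '+' (left-recursive), N1 handles '*', N2 atoms. Each operator has a fixed associativity and precedence level, so every string has one parse.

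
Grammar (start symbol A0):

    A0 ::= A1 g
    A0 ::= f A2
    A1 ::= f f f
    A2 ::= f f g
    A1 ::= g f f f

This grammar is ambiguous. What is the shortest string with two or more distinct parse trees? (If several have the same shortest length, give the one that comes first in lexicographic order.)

f f f g

length 4: f f f g has 2 parse trees

Two derivations of f f f g:
  A0 ⇒ A1 g ⇒ f f f g
  A0 ⇒ f A2 ⇒ f f f g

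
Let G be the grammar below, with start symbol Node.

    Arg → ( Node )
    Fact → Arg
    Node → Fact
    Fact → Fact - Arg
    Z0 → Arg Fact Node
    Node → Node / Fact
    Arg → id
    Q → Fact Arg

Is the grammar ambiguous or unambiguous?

(Z0, Q are unreachable from Node, so their rules don't affect L(Node).) The grammar is stratified — Node handles '/' (left-recursive), Fact handles '-', Arg atoms. Each operator has a fixed associativity and precedence level, so every string has one parse.

Unambiguous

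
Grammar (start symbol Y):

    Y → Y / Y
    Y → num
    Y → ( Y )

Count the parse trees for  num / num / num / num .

5

Parse trees for num / num / num / num:
  [Y [Y num] / [Y [Y num] / [Y [Y num] / [Y num]]]]
  [Y [Y num] / [Y [Y [Y num] / [Y num]] / [Y num]]]
  [Y [Y [Y num] / [Y num]] / [Y [Y num] / [Y num]]]
  [Y [Y [Y num] / [Y [Y num] / [Y num]]] / [Y num]]
  [Y [Y [Y [Y num] / [Y num]] / [Y num]] / [Y num]]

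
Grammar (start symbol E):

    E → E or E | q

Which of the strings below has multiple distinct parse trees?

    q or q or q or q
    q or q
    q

q or q or q or q: 5 trees
q or q: 1 tree
q: 1 tree

q or q or q or q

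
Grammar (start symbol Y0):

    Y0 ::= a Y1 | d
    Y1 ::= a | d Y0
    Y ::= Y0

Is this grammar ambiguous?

(Y is unreachable from Y0, so its rules don't affect L(Y0).) Each reachable nonterminal has at most one production per leading terminal, and all productions are right-linear; the derivation is determined token-by-token.

Unambiguous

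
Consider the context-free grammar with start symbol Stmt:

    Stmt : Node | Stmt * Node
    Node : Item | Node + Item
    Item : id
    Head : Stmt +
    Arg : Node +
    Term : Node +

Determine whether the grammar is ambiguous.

(Head, Arg, Term are unreachable from Stmt, so their rules don't affect L(Stmt).) Stmt → Stmt * Node | Node  ;  Node → Node + Item | Item  — a left-associative chain with Item at the bottom. Each string factors uniquely by precedence.

Unambiguous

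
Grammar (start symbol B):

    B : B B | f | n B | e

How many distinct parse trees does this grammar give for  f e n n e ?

2

Parse trees for f e n n e:
  [B [B f] [B [B e] [B n [B n [B e]]]]]
  [B [B [B f] [B e]] [B n [B n [B e]]]]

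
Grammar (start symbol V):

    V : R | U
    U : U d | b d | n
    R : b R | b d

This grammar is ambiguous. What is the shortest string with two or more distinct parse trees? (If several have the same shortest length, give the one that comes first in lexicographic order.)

length 1: no string has ≥2 trees
length 2: b d has 2 parse trees

Two derivations of b d:
  V ⇒ R ⇒ b d
  V ⇒ U ⇒ b d

b d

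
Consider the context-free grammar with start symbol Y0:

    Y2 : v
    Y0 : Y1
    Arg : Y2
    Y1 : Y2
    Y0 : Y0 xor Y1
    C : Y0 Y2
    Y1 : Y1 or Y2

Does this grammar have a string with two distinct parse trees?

Unambiguous

Only Y0, Y1, Y2 are reachable from Y0; ignoring the rest: The grammar is stratified — Y0 handles 'xor' (left-recursive), Y1 handles 'or', Y2 atoms. Each operator has a fixed associativity and precedence level, so every string has one parse.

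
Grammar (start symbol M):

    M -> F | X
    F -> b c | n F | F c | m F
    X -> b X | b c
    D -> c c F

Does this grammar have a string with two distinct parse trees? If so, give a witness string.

Ambiguous

Witness: b c

Derivation 1: M ⇒ F ⇒ b c
Derivation 2: M ⇒ X ⇒ b c

Two distinct leftmost derivations for the same string.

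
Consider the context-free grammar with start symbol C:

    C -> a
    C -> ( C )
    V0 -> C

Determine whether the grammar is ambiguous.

(V0 is unreachable from C, so its rules don't affect L(C).) Each string is a nest of matched brackets around a single atom. An opening bracket forces the recursive rule; an atom forces the base rule.

Unambiguous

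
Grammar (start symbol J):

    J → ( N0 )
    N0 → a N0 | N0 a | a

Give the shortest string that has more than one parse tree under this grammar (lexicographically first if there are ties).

( a a )

length 3: no string has ≥2 trees
length 4: ( a a ) has 2 parse trees

Two derivations of ( a a ):
  J ⇒ ( N0 ) ⇒ ( a N0 ) ⇒ ( a a )
  J ⇒ ( N0 ) ⇒ ( N0 a ) ⇒ ( a a )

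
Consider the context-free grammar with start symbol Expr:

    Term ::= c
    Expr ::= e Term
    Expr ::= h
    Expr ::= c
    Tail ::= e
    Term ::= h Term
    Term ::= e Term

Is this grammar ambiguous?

Only Expr, Term are reachable from Expr; ignoring the rest: Restricted to the reachable nonterminals, every rule has the form A → t or A → t B, and no two rules for the same A share a first terminal. The grammar encodes a DFA — one run per string.

Unambiguous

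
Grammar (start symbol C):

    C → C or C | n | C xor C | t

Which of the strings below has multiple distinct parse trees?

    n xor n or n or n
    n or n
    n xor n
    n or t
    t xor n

n xor n or n or n

n xor n or n or n: 5 trees
n or n: 1 tree
n xor n: 1 tree
n or t: 1 tree
t xor n: 1 tree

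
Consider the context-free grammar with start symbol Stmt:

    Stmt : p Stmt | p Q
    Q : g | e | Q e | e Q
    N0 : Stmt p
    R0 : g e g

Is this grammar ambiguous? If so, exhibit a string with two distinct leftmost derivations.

Ambiguous

Witness: p e e

Derivation 1: Stmt ⇒ p Q ⇒ p Q e ⇒ p e e
Derivation 2: Stmt ⇒ p Q ⇒ p e Q ⇒ p e e

Two distinct leftmost derivations for the same string.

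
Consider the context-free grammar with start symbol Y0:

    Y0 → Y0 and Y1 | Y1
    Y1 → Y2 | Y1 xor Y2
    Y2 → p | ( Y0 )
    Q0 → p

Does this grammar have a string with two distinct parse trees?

Only Y0, Y1, Y2 are reachable from Y0; ignoring the rest: Y0 → Y0 and Y1 | Y1  ;  Y1 → Y1 xor Y2 | Y2  — a left-associative chain with Y2 at the bottom. Each string factors uniquely by precedence.

Unambiguous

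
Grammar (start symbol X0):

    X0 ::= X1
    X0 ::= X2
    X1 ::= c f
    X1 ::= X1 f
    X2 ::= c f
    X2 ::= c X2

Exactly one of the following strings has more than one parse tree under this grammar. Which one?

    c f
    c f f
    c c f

c f: 2 trees
c f f: 1 tree
c c f: 1 tree

c f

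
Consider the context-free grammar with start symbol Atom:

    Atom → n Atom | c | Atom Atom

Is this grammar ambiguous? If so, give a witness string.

Ambiguous

Witness: c c c

Derivation 1: Atom ⇒ Atom Atom ⇒ c Atom ⇒ c Atom Atom ⇒ c c Atom ⇒ c c c
Derivation 2: Atom ⇒ Atom Atom ⇒ Atom Atom Atom ⇒ c Atom Atom ⇒ c c Atom ⇒ c c c

Two distinct leftmost derivations for the same string.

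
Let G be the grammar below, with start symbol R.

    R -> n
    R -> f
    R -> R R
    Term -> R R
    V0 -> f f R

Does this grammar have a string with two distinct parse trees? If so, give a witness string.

Witness: f f f

Derivation 1: R ⇒ R R ⇒ f R ⇒ f R R ⇒ f f R ⇒ f f f
Derivation 2: R ⇒ R R ⇒ R R R ⇒ f R R ⇒ f f R ⇒ f f f

Two distinct leftmost derivations for the same string.

Ambiguous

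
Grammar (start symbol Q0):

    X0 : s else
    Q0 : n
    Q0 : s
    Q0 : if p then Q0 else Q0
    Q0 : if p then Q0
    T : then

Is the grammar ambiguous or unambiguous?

Witness: if p then if p then n else n

Derivation 1: Q0 ⇒ if p then Q0 else Q0 ⇒ if p then if p then Q0 else Q0 ⇒ if p then if p then n else Q0 ⇒ if p then if p then n else n
Derivation 2: Q0 ⇒ if p then Q0 ⇒ if p then if p then Q0 else Q0 ⇒ if p then if p then n else Q0 ⇒ if p then if p then n else n

Two distinct leftmost derivations for the same string.

Ambiguous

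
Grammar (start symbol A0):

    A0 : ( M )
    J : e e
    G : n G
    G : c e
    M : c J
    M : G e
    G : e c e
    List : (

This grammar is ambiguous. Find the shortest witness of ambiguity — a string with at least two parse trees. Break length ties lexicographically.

length 5: ( c e e ) has 2 parse trees

Two derivations of ( c e e ):
  A0 ⇒ ( M ) ⇒ ( c J ) ⇒ ( c e e )
  A0 ⇒ ( M ) ⇒ ( G e ) ⇒ ( c e e )

( c e e )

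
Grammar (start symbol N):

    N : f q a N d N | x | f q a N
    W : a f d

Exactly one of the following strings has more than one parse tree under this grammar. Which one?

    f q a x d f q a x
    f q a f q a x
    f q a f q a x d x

f q a x d f q a x: 1 tree
f q a f q a x: 1 tree
f q a f q a x d x: 2 trees

f q a f q a x d x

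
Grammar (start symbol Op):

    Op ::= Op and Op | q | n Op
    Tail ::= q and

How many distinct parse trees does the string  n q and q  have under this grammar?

2

Parse trees for n q and q:
  [Op [Op n [Op q]] and [Op q]]
  [Op n [Op [Op q] and [Op q]]]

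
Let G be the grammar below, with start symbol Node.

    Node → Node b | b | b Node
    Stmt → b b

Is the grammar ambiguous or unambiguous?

Ambiguous

Witness: b b

Derivation 1: Node ⇒ Node b ⇒ b b
Derivation 2: Node ⇒ b Node ⇒ b b

Two distinct leftmost derivations for the same string.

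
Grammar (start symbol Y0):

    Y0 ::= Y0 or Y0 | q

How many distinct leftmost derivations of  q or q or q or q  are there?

5

Parse trees for q or q or q or q:
  [Y0 [Y0 q] or [Y0 [Y0 q] or [Y0 [Y0 q] or [Y0 q]]]]
  [Y0 [Y0 q] or [Y0 [Y0 [Y0 q] or [Y0 q]] or [Y0 q]]]
  [Y0 [Y0 [Y0 q] or [Y0 q]] or [Y0 [Y0 q] or [Y0 q]]]
  [Y0 [Y0 [Y0 q] or [Y0 [Y0 q] or [Y0 q]]] or [Y0 q]]
  [Y0 [Y0 [Y0 [Y0 q] or [Y0 q]] or [Y0 q]] or [Y0 q]]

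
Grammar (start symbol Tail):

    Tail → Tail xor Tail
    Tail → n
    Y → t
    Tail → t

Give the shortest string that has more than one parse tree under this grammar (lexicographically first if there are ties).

n xor n xor n

length 1: no string has ≥2 trees
length 3: no string has ≥2 trees
length 5: n xor n xor n has 2 parse trees

Two derivations of n xor n xor n:
  Tail ⇒ Tail xor Tail ⇒ Tail xor Tail xor Tail ⇒ n xor Tail xor Tail ⇒ n xor n xor Tail ⇒ n xor n xor n
  Tail ⇒ Tail xor Tail ⇒ n xor Tail ⇒ n xor Tail xor Tail ⇒ n xor n xor Tail ⇒ n xor n xor n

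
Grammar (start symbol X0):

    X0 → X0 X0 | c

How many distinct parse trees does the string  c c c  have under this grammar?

2

Parse trees for c c c:
  [X0 [X0 c] [X0 [X0 c] [X0 c]]]
  [X0 [X0 [X0 c] [X0 c]] [X0 c]]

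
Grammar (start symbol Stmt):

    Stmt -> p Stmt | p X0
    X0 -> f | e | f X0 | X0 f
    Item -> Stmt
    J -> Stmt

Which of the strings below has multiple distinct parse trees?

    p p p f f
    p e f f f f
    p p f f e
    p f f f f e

p p p f f

p p p f f: 2 trees
p e f f f f: 1 tree
p p f f e: 1 tree
p f f f f e: 1 tree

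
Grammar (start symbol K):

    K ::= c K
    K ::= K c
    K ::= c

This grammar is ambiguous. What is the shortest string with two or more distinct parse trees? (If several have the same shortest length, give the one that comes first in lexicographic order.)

c c

length 1: no string has ≥2 trees
length 2: c c has 2 parse trees

Two derivations of c c:
  K ⇒ c K ⇒ c c
  K ⇒ K c ⇒ c c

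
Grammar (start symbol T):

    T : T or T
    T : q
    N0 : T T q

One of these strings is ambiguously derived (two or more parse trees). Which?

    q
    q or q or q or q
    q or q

q or q or q or q

q: 1 tree
q or q or q or q: 5 trees
q or q: 1 tree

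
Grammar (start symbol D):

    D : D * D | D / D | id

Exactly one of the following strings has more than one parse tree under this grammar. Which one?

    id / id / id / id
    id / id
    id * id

id / id / id / id: 5 trees
id / id: 1 tree
id * id: 1 tree

id / id / id / id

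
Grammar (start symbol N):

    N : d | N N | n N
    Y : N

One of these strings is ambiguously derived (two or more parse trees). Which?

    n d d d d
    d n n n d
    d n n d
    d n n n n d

n d d d d: 14 trees
d n n n d: 1 tree
d n n d: 1 tree
d n n n n d: 1 tree

n d d d d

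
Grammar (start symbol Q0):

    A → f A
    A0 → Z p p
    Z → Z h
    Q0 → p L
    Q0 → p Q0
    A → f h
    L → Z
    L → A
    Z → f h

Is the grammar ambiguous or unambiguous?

Witness: p f h

Derivation 1: Q0 ⇒ p L ⇒ p Z ⇒ p f h
Derivation 2: Q0 ⇒ p L ⇒ p A ⇒ p f h

Two distinct leftmost derivations for the same string.

Ambiguous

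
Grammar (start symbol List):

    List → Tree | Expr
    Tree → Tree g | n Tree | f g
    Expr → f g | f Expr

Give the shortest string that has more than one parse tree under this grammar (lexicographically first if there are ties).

f g

length 2: f g has 2 parse trees

Two derivations of f g:
  List ⇒ Tree ⇒ f g
  List ⇒ Expr ⇒ f g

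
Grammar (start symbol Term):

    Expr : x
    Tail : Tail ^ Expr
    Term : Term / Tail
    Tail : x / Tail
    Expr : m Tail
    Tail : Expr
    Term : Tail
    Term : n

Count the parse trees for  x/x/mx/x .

Parse trees for x/x/mx/x:
  [Term [Term [Tail [Expr x]]] / [Tail x / [Tail [Expr m [Tail x / [Tail [Expr x]]]]]]]
  [Term [Term [Term [Tail [Expr x]]] / [Tail [Expr x]]] / [Tail [Expr m [Tail x / [Tail [Expr x]]]]]]
  [Term [Term [Tail x / [Tail [Expr x]]]] / [Tail [Expr m [Tail x / [Tail [Expr x]]]]]]
  [Term [Term [Term [Tail [Expr x]]] / [Tail x / [Tail [Expr m [Tail [Expr x]]]]]] / [Tail [Expr x]]]
  [Term [Term [Term [Term [Tail [Expr x]]] / [Tail [Expr x]]] / [Tail [Expr m [Tail [Expr x]]]]] / [Tail [Expr x]]]
  [Term [Term [Term [Tail x / [Tail [Expr x]]]] / [Tail [Expr m [Tail [Expr x]]]]] / [Tail [Expr x]]]
  [Term [Term [Tail x / [Tail x / [Tail [Expr m [Tail [Expr x]]]]]]] / [Tail [Expr x]]]
  [Term [Tail x / [Tail x / [Tail [Expr m [Tail x / [Tail [Expr x]]]]]]]]

8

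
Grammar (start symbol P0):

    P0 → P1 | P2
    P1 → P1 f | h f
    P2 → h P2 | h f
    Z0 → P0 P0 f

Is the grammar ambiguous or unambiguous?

Witness: h f

Derivation 1: P0 ⇒ P1 ⇒ h f
Derivation 2: P0 ⇒ P2 ⇒ h f

Two distinct leftmost derivations for the same string.

Ambiguous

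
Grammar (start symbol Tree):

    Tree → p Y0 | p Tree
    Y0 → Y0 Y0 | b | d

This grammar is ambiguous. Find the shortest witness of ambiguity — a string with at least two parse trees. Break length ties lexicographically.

length 2: no string has ≥2 trees
length 3: no string has ≥2 trees
length 4: p b b b has 2 parse trees

Two derivations of p b b b:
  Tree ⇒ p Y0 ⇒ p Y0 Y0 ⇒ p Y0 Y0 Y0 ⇒ p b Y0 Y0 ⇒ p b b Y0 ⇒ p b b b
  Tree ⇒ p Y0 ⇒ p Y0 Y0 ⇒ p b Y0 ⇒ p b Y0 Y0 ⇒ p b b Y0 ⇒ p b b b

p b b b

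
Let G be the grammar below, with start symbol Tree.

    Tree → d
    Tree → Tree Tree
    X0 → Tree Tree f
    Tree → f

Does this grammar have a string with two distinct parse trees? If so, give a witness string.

Witness: d d d

Derivation 1: Tree ⇒ Tree Tree ⇒ d Tree ⇒ d Tree Tree ⇒ d d Tree ⇒ d d d
Derivation 2: Tree ⇒ Tree Tree ⇒ Tree Tree Tree ⇒ d Tree Tree ⇒ d d Tree ⇒ d d d

Two distinct leftmost derivations for the same string.

Ambiguous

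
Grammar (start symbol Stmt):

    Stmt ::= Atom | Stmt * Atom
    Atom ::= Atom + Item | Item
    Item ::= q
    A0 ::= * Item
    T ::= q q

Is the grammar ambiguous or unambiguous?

Unambiguous

(A0, T are unreachable from Stmt, so their rules don't affect L(Stmt).) This is a standard precedence ladder (Stmt over Atom over Item), with each level left-recursive on its own operator ('*' at Stmt, '+' at Atom). That structure is LR(1), hence unambiguous.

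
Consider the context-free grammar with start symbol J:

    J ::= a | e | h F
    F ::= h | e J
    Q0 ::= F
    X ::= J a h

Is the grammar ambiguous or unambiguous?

Unambiguous

Only J, F are reachable from J; ignoring the rest: The reachable rules are right-linear with at most one rule per (nonterminal, next-terminal) pair. Each input token forces the next rule, so parsing is deterministic.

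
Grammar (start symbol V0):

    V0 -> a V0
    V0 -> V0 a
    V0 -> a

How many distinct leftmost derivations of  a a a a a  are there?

16

Parse trees for a a a a a (showing first 6 of 16):
  [V0 a [V0 a [V0 a [V0 a [V0 a]]]]]
  [V0 a [V0 a [V0 a [V0 [V0 a] a]]]]
  [V0 a [V0 a [V0 [V0 a [V0 a]] a]]]
  [V0 a [V0 a [V0 [V0 [V0 a] a] a]]]
  [V0 a [V0 [V0 a [V0 a [V0 a]]] a]]
  [V0 a [V0 [V0 a [V0 [V0 a] a]] a]]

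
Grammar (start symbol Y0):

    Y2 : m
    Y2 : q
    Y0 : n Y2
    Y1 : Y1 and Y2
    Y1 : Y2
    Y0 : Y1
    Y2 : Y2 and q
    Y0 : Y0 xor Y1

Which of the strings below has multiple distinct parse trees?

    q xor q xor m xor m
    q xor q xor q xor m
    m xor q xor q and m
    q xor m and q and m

q xor m and q and m

q xor q xor m xor m: 1 tree
q xor q xor q xor m: 1 tree
m xor q xor q and m: 1 tree
q xor m and q and m: 2 trees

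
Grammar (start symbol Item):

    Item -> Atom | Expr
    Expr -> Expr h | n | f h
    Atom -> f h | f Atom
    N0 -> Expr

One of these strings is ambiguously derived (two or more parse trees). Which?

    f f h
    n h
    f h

f f h: 1 tree
n h: 1 tree
f h: 2 trees

f h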